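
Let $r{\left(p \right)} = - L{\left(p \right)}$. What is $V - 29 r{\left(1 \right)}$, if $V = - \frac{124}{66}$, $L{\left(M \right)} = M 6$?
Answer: $\frac{5680}{33} \approx 172.12$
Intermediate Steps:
$L{\left(M \right)} = 6 M$
$r{\left(p \right)} = - 6 p$
$V = - \frac{62}{33}$ ($V = \left(-124\right) \frac{1}{66} = - \frac{62}{33} \approx -1.8788$)
$V - 29 r{\left(1 \right)} = - \frac{62}{33} - 29 \left(\left(-6\right) 1\right) = - \frac{62}{33} - -174 = - \frac{62}{33} + 174 = \frac{5680}{33}$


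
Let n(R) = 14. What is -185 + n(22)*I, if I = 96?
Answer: 1159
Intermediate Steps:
-185 + n(22)*I = -185 + 14*96 = -185 + 1344 = 1159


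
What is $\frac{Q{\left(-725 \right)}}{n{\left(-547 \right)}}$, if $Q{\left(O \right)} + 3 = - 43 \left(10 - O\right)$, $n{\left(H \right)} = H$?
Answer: $\frac{31608}{547} \approx 57.784$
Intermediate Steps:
$Q{\left(O \right)} = -433 + 43 O$ ($Q{\left(O \right)} = -3 - 43 \left(10 - O\right) = -3 + \left(-430 + 43 O\right) = -433 + 43 O$)
$\frac{Q{\left(-725 \right)}}{n{\left(-547 \right)}} = \frac{-433 + 43 \left(-725\right)}{-547} = \left(-433 - 31175\right) \left(- \frac{1}{547}\right) = \left(-31608\right) \left(- \frac{1}{547}\right) = \frac{31608}{547}$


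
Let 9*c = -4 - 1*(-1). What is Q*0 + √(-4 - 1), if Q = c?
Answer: I*√5 ≈ 2.2361*I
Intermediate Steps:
c = -⅓ (c = (-4 - 1*(-1))/9 = (-4 + 1)/9 = (⅑)*(-3) = -⅓ ≈ -0.33333)
Q = -⅓ ≈ -0.33333
Q*0 + √(-4 - 1) = -⅓*0 + √(-4 - 1) = 0 + √(-5) = 0 + I*√5 = I*√5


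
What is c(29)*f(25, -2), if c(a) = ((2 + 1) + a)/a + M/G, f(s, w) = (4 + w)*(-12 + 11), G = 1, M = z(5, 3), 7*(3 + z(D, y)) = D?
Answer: 480/203 ≈ 2.3645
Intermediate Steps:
z(D, y) = -3 + D/7
M = -16/7 (M = -3 + (⅐)*5 = -3 + 5/7 = -16/7 ≈ -2.2857)
f(s, w) = -4 - w (f(s, w) = (4 + w)*(-1) = -4 - w)
c(a) = -16/7 + (3 + a)/a (c(a) = ((2 + 1) + a)/a - 16/7/1 = (3 + a)/a - 16/7*1 = (3 + a)/a - 16/7 = -16/7 + (3 + a)/a)
c(29)*f(25, -2) = (-9/7 + 3/29)*(-4 - 1*(-2)) = (-9/7 + 3*(1/29))*(-4 + 2) = (-9/7 + 3/29)*(-2) = -240/203*(-2) = 480/203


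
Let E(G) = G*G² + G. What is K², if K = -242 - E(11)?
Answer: 2509056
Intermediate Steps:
E(G) = G + G³ (E(G) = G³ + G = G + G³)
K = -1584 (K = -242 - (11 + 11³) = -242 - (11 + 1331) = -242 - 1*1342 = -242 - 1342 = -1584)
K² = (-1584)² = 2509056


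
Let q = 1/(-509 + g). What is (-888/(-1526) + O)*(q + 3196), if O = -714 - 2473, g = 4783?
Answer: -33209980205085/3261062 ≈ -1.0184e+7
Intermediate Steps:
O = -3187
q = 1/4274 (q = 1/(-509 + 4783) = 1/4274 ≈ 0.00023397)
(-888/(-1526) + O)*(q + 3196) = (-888/(-1526) - 3187)*(1/4274 + 3196) = (-888*(-1/1526) - 3187)*(13659705/4274) = (444/763 - 3187)*(13659705/4274) = -2431237/763*13659705/4274 = -33209980205085/3261062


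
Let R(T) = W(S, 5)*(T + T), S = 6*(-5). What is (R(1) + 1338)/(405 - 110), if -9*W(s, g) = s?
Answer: 4034/885 ≈ 4.5582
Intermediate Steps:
S = -30
W(s, g) = -s/9
R(T) = 20*T/3 (R(T) = (-1/9*(-30))*(T + T) = 10*(2*T)/3 = 20*T/3)
(R(1) + 1338)/(405 - 110) = ((20/3)*1 + 1338)/(405 - 110) = (20/3 + 1338)/295 = (4034/3)*(1/295) = 4034/885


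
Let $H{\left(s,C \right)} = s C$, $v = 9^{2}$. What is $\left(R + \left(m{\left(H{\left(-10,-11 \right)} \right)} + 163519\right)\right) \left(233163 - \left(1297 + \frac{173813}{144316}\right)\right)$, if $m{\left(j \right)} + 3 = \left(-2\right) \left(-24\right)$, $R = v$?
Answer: $\frac{5475856235307735}{144316} \approx 3.7944 \cdot 10^{10}$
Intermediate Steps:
$v = 81$
$H{\left(s,C \right)} = C s$
$R = 81$
$m{\left(j \right)} = 45$ ($m{\left(j \right)} = -3 - -48 = -3 + 48 = 45$)
$\left(R + \left(m{\left(H{\left(-10,-11 \right)} \right)} + 163519\right)\right) \left(233163 - \left(1297 + \frac{173813}{144316}\right)\right) = \left(81 + \left(45 + 163519\right)\right) \left(233163 - \left(1297 + \frac{173813}{144316}\right)\right) = \left(81 + 163564\right) \left(233163 - \frac{187351665}{144316}\right) = 163645 \left(233163 - \frac{187351665}{144316}\right) = 163645 \cdot \frac{33461799843}{144316} = \frac{5475856235307735}{144316}$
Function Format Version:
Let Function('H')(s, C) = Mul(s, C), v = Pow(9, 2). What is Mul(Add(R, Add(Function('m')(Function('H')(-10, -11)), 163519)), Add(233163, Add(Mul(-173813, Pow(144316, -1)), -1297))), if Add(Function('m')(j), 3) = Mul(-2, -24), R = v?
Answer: Rational(5475856235307735, 144316) ≈ 3.7944e+10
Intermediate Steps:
v = 81
Function('H')(s, C) = Mul(C, s)
R = 81
Function('m')(j) = 45 (Function('m')(j) = Add(-3, Mul(-2, -24)) = Add(-3, 48) = 45)
Mul(Add(R, Add(Function('m')(Function('H')(-10, -11)), 163519)), Add(233163, Add(Mul(-173813, Pow(144316, -1)), -1297))) = Mul(Add(81, Add(45, 163519)), Add(233163, Add(Mul(-173813, Pow(144316, -1)), -1297))) = Mul(Add(81, 163564), Add(233163, Add(Mul(-173813, Rational(1, 144316)), -1297))) = Mul(163645, Add(233163, Add(Rational(-173813, 144316), -1297))) = Mul(163645, Add(233163, Rational(-187351665, 144316))) = Mul(163645, Rational(33461799843, 144316)) = Rational(5475856235307735, 144316)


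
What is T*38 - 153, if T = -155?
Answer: -6043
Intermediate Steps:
T*38 - 153 = -155*38 - 153 = -5890 - 153 = -6043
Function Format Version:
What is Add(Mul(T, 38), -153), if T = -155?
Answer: -6043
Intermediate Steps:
Add(Mul(T, 38), -153) = Add(Mul(-155, 38), -153) = Add(-5890, -153) = -6043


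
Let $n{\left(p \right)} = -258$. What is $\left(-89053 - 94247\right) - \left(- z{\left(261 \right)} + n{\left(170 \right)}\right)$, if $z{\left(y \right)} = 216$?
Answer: $-182826$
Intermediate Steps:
$\left(-89053 - 94247\right) - \left(- z{\left(261 \right)} + n{\left(170 \right)}\right) = \left(-89053 - 94247\right) + \left(216 - -258\right) = -183300 + \left(216 + 258\right) = -183300 + 474 = -182826$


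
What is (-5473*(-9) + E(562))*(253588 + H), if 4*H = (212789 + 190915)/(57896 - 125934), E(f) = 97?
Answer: 425765098677986/34019 ≈ 1.2516e+10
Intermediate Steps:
H = -50463/34019 (H = ((212789 + 190915)/(57896 - 125934))/4 = (403704/(-68038))/4 = (403704*(-1/68038))/4 = (1/4)*(-201852/34019) = -50463/34019 ≈ -1.4834)
(-5473*(-9) + E(562))*(253588 + H) = (-5473*(-9) + 97)*(253588 - 50463/34019) = (49257 + 97)*(8626759709/34019) = 49354*(8626759709/34019) = 425765098677986/34019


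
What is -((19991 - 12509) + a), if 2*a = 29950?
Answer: -22457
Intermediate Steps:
a = 14975 (a = (1/2)*29950 = 14975)
-((19991 - 12509) + a) = -((19991 - 12509) + 14975) = -(7482 + 14975) = -1*22457 = -22457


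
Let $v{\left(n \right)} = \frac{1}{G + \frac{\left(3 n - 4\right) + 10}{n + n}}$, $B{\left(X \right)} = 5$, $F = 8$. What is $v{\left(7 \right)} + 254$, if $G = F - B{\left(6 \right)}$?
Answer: $\frac{17540}{69} \approx 254.2$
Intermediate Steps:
$G = 3$ ($G = 8 - 5 = 3$)
$v{\left(n \right)} = \frac{1}{3 + \frac{6 + 3 n}{2 n}}$ ($v{\left(n \right)} = \frac{1}{3 + \frac{\left(3 n - 4\right) + 10}{n + n}} = \frac{1}{3 + \frac{\left(-4 + 3 n\right) + 10}{2 n}} = \frac{1}{3 + \left(6 + 3 n\right) \frac{1}{2 n}} = \frac{1}{3 + \frac{6 + 3 n}{2 n}}$)
$v{\left(7 \right)} + 254 = \frac{2}{3} \cdot 7 \frac{1}{2 + 3 \cdot 7} + 254 = \frac{2}{3} \cdot 7 \frac{1}{2 + 21} + 254 = \frac{2}{3} \cdot 7 \cdot \frac{1}{23} + 254 = \frac{14}{69} + 254 = \frac{17540}{69}$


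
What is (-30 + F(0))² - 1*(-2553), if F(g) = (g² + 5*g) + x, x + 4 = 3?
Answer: 3514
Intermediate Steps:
x = -1 (x = -4 + 3 = -1)
F(g) = -1 + g² + 5*g (F(g) = (g² + 5*g) - 1 = -1 + g² + 5*g)
(-30 + F(0))² - 1*(-2553) = (-30 + (-1 + 0² + 5*0))² - 1*(-2553) = (-30 + (-1 + 0 + 0))² + 2553 = (-30 - 1)² + 2553 = (-31)² + 2553 = 961 + 2553 = 3514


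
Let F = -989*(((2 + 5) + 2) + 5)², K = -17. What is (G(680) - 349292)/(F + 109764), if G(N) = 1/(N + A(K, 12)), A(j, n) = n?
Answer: 241710063/58183360 ≈ 4.1543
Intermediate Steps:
G(N) = 1/(12 + N) (G(N) = 1/(N + 12) = 1/(12 + N))
F = -193844 (F = -989*((7 + 2) + 5)² = -989*(9 + 5)² = -989*14² = -989*196 = -193844)
(G(680) - 349292)/(F + 109764) = (1/(12 + 680) - 349292)/(-193844 + 109764) = (1/692 - 349292)/(-84080) = (1/692 - 349292)*(-1/84080) = -241710063/692*(-1/84080) = 241710063/58183360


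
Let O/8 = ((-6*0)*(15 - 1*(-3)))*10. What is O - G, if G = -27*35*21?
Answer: 19845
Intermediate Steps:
G = -19845 (G = -945*21 = -19845)
O = 0 (O = 8*(((-6*0)*(15 - 1*(-3)))*10) = 8*((0*(15 + 3))*10) = 8*((0*18)*10) = 8*(0*10) = 8*0 = 0)
O - G = 0 - 1*(-19845) = 0 + 19845 = 19845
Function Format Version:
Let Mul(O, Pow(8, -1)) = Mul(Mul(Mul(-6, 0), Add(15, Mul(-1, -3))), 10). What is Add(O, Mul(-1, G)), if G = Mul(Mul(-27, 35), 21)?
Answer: 19845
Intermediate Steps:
G = -19845 (G = Mul(-945, 21) = -19845)
O = 0 (O = Mul(8, Mul(Mul(Mul(-6, 0), Add(15, Mul(-1, -3))), 10)) = Mul(8, Mul(Mul(0, Add(15, 3)), 10)) = Mul(8, Mul(Mul(0, 18), 10)) = Mul(8, Mul(0, 10)) = Mul(8, 0) = 0)
Add(O, Mul(-1, G)) = Add(0, Mul(-1, -19845)) = Add(0, 19845) = 19845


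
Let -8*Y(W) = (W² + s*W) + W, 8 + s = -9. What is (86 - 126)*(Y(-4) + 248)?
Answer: -9520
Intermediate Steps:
s = -17 (s = -8 - 9 = -17)
Y(W) = 2*W - W²/8 (Y(W) = -((W² - 17*W) + W)/8 = -(W² - 16*W)/8 = 2*W - W²/8)
(86 - 126)*(Y(-4) + 248) = (86 - 126)*((⅛)*(-4)*(16 - 1*(-4)) + 248) = -40*((⅛)*(-4)*(16 + 4) + 248) = -40*((⅛)*(-4)*20 + 248) = -40*(-10 + 248) = -40*238 = -9520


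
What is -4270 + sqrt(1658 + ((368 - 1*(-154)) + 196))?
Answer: -4270 + 6*sqrt(66) ≈ -4221.3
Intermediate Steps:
-4270 + sqrt(1658 + ((368 - 1*(-154)) + 196)) = -4270 + sqrt(1658 + ((368 + 154) + 196)) = -4270 + sqrt(1658 + (522 + 196)) = -4270 + sqrt(1658 + 718) = -4270 + sqrt(2376) = -4270 + 6*sqrt(66)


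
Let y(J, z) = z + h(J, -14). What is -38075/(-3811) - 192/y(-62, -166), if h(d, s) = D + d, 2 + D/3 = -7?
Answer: 3480279/323935 ≈ 10.744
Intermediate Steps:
D = -27 (D = -6 + 3*(-7) = -6 - 21 = -27)
h(d, s) = -27 + d
y(J, z) = -27 + J + z (y(J, z) = z + (-27 + J) = -27 + J + z)
-38075/(-3811) - 192/y(-62, -166) = -38075/(-3811) - 192/(-27 - 62 - 166) = -38075*(-1/3811) - 192/(-255) = 38075/3811 - 192*(-1/255) = 38075/3811 + 64/85 = 3480279/323935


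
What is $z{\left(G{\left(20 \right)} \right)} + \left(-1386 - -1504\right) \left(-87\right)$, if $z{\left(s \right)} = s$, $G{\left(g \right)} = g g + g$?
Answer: $-9846$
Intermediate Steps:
$G{\left(g \right)} = g + g^{2}$ ($G{\left(g \right)} = g^{2} + g = g + g^{2}$)
$z{\left(G{\left(20 \right)} \right)} + \left(-1386 - -1504\right) \left(-87\right) = 20 \left(1 + 20\right) + \left(-1386 - -1504\right) \left(-87\right) = 20 \cdot 21 + \left(-1386 + 1504\right) \left(-87\right) = 420 + 118 \left(-87\right) = 420 - 10266 = -9846$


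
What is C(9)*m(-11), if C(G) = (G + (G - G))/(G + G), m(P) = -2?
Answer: -1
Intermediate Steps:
C(G) = ½ (C(G) = (G + 0)/((2*G)) = G*(1/(2*G)) = ½)
C(9)*m(-11) = (½)*(-2) = -1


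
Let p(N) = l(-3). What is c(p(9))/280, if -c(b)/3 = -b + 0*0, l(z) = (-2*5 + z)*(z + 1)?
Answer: 39/140 ≈ 0.27857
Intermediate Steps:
l(z) = (1 + z)*(-10 + z) (l(z) = (-10 + z)*(1 + z) = (1 + z)*(-10 + z))
p(N) = 26 (p(N) = -10 + (-3)² - 9*(-3) = -10 + 9 + 27 = 26)
c(b) = 3*b (c(b) = -3*(-b + 0*0) = -3*(-b + 0) = -(-3)*b = 3*b)
c(p(9))/280 = (3*26)/280 = 78*(1/280) = 39/140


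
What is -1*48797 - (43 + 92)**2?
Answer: -67022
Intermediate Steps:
-1*48797 - (43 + 92)**2 = -48797 - 1*135**2 = -48797 - 1*18225 = -48797 - 18225 = -67022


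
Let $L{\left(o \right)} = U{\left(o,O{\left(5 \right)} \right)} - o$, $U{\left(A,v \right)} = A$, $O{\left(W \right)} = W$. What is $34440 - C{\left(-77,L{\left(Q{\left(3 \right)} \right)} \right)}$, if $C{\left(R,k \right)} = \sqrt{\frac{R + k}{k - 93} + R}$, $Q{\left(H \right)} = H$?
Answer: $34440 - \frac{2 i \sqrt{164703}}{93} \approx 34440.0 - 8.7277 i$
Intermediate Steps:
$L{\left(o \right)} = 0$ ($L{\left(o \right)} = o - o = 0$)
$C{\left(R,k \right)} = \sqrt{R + \frac{R + k}{-93 + k}}$ ($C{\left(R,k \right)} = \sqrt{\frac{R + k}{k - 93} + R} = \sqrt{\frac{R + k}{-93 + k} + R} = \sqrt{R + \frac{R + k}{-93 + k}}$)
$34440 - C{\left(-77,L{\left(Q{\left(3 \right)} \right)} \right)} = 34440 - \sqrt{\frac{-77 + 0 - 77 \left(-93 + 0\right)}{-93 + 0}} = 34440 - \sqrt{\frac{-77 + 0 - -7161}{-93}} = 34440 - \sqrt{- \frac{-77 + 0 + 7161}{93}} = 34440 - \sqrt{\left(- \frac{1}{93}\right) 7084} = 34440 - \sqrt{- \frac{7084}{93}} = 34440 - \frac{2 i \sqrt{164703}}{93}$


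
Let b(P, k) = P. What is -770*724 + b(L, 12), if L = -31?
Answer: -557511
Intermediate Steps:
-770*724 + b(L, 12) = -770*724 - 31 = -557480 - 31 = -557511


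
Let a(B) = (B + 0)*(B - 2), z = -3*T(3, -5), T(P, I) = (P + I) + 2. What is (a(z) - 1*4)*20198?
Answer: -80792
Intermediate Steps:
T(P, I) = 2 + I + P (T(P, I) = (I + P) + 2 = 2 + I + P)
z = 0 (z = -3*(2 - 5 + 3) = -3*0 = 0)
a(B) = B*(-2 + B)
(a(z) - 1*4)*20198 = (0*(-2 + 0) - 1*4)*20198 = (0*(-2) - 4)*20198 = (0 - 4)*20198 = -4*20198 = -80792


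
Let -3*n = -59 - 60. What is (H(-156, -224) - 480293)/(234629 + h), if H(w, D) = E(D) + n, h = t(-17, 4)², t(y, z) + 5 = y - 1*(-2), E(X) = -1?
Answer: -1440763/705087 ≈ -2.0434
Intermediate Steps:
n = 119/3 (n = -(-59 - 60)/3 = -⅓*(-119) = 119/3 ≈ 39.667)
t(y, z) = -3 + y (t(y, z) = -5 + (y - 1*(-2)) = -5 + (y + 2) = -5 + (2 + y) = -3 + y)
h = 400 (h = (-3 - 17)² = (-20)² = 400)
H(w, D) = 116/3 (H(w, D) = -1 + 119/3 = 116/3)
(H(-156, -224) - 480293)/(234629 + h) = (116/3 - 480293)/(234629 + 400) = -1440763/3/235029 = -1440763/3*1/235029 = -1440763/705087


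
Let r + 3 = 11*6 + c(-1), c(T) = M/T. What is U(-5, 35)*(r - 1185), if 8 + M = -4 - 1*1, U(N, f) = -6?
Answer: 6654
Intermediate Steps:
M = -13 (M = -8 + (-4 - 1*1) = -8 + (-4 - 1) = -8 - 5 = -13)
c(T) = -13/T
r = 76 (r = -3 + (11*6 - 13/(-1)) = -3 + (66 - 13*(-1)) = -3 + (66 + 13) = -3 + 79 = 76)
U(-5, 35)*(r - 1185) = -6*(76 - 1185) = -6*(-1109) = 6654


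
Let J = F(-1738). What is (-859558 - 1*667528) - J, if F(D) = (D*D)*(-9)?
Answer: 25658710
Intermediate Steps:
F(D) = -9*D² (F(D) = D²*(-9) = -9*D²)
J = -27185796 (J = -9*(-1738)² = -9*3020644 = -27185796)
(-859558 - 1*667528) - J = (-859558 - 1*667528) - 1*(-27185796) = (-859558 - 667528) + 27185796 = -1527086 + 27185796 = 25658710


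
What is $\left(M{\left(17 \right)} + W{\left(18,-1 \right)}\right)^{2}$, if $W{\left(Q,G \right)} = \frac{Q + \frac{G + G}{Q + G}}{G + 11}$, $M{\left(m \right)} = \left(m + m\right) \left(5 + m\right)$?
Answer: $\frac{4061767824}{7225} \approx 5.6218 \cdot 10^{5}$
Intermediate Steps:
$M{\left(m \right)} = 2 m \left(5 + m\right)$
$W{\left(Q,G \right)} = \frac{Q + \frac{2 G}{G + Q}}{11 + G}$
$\left(M{\left(17 \right)} + W{\left(18,-1 \right)}\right)^{2} = \left(2 \cdot 17 \left(5 + 17\right) + \frac{18^{2} + 2 \left(-1\right) - 18}{\left(-1\right)^{2} + 11 \left(-1\right) + 11 \cdot 18 - 18}\right)^{2} = \left(2 \cdot 17 \cdot 22 + \frac{324 - 2 - 18}{1 - 11 + 198 - 18}\right)^{2} = \left(748 + \frac{1}{170} \cdot 304\right)^{2} = \left(748 + \frac{152}{85}\right)^{2} = \left(\frac{63732}{85}\right)^{2} = \frac{4061767824}{7225}$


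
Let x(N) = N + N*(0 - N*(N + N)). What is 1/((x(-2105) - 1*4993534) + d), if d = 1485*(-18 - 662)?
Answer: 1/18648609811 ≈ 5.3623e-11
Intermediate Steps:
x(N) = N - 2*N³ (x(N) = N + N*(0 - N*2*N) = N + N*(0 - 2*N²) = N + N*(-2*N²) = N - 2*N³)
d = -1009800 (d = 1485*(-680) = -1009800)
1/((x(-2105) - 1*4993534) + d) = 1/(((-2105 - 2*(-2105)³) - 1*4993534) - 1009800) = 1/(((-2105 - 2*(-9327307625)) - 4993534) - 1009800) = 1/(((-2105 + 18654615250) - 4993534) - 1009800) = 1/((18654613145 - 4993534) - 1009800) = 1/(18649619611 - 1009800) = 1/18648609811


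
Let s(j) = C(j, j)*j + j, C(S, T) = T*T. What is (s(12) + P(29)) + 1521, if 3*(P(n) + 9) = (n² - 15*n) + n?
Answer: 3397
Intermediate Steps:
C(S, T) = T²
P(n) = -9 - 14*n/3 + n²/3 (P(n) = -9 + ((n² - 15*n) + n)/3 = -9 + (n² - 14*n)/3 = -9 + (-14*n/3 + n²/3) = -9 - 14*n/3 + n²/3)
s(j) = j + j³ (s(j) = j²*j + j = j³ + j = j + j³)
(s(12) + P(29)) + 1521 = ((12 + 12³) + (-9 - 14/3*29 + (⅓)*29²)) + 1521 = ((12 + 1728) + (-9 - 406/3 + (⅓)*841)) + 1521 = (1740 + (-9 - 406/3 + 841/3)) + 1521 = (1740 + 136) + 1521 = 1876 + 1521 = 3397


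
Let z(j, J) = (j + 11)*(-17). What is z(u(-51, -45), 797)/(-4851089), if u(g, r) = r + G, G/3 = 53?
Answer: 2125/4851089 ≈ 0.00043805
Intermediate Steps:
G = 159 (G = 3*53 = 159)
u(g, r) = 159 + r (u(g, r) = r + 159 = 159 + r)
z(j, J) = -187 - 17*j (z(j, J) = (11 + j)*(-17) = -187 - 17*j)
z(u(-51, -45), 797)/(-4851089) = (-187 - 17*(159 - 45))/(-4851089) = (-187 - 17*114)*(-1/4851089) = (-187 - 1938)*(-1/4851089) = -2125*(-1/4851089) = 2125/4851089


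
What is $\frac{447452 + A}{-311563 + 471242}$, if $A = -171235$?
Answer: $\frac{276217}{159679} \approx 1.7298$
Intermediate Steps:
$\frac{447452 + A}{-311563 + 471242} = \frac{447452 - 171235}{-311563 + 471242} = \frac{276217}{159679}$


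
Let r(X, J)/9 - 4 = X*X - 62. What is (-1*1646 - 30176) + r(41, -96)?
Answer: -17215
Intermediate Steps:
r(X, J) = -522 + 9*X² (r(X, J) = 36 + 9*(X*X - 62) = 36 + 9*(X² - 62) = 36 + 9*(-62 + X²) = 36 + (-558 + 9*X²) = -522 + 9*X²)
(-1*1646 - 30176) + r(41, -96) = (-1*1646 - 30176) + (-522 + 9*41²) = (-1646 - 30176) + (-522 + 9*1681) = -31822 + (-522 + 15129) = -31822 + 14607 = -17215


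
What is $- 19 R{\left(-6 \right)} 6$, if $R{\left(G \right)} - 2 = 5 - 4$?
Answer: $-342$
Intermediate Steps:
$R{\left(G \right)} = 3$ ($R{\left(G \right)} = 2 + \left(5 - 4\right) = 2 + 1 = 3$)
$- 19 R{\left(-6 \right)} 6 = \left(-19\right) 3 \cdot 6 = \left(-57\right) 6 = -342$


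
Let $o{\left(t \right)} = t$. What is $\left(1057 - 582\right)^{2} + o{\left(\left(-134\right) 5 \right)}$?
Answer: $224955$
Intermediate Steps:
$\left(1057 - 582\right)^{2} + o{\left(\left(-134\right) 5 \right)} = \left(1057 - 582\right)^{2} - 670 = 475^{2} - 670 = 225625 - 670 = 224955$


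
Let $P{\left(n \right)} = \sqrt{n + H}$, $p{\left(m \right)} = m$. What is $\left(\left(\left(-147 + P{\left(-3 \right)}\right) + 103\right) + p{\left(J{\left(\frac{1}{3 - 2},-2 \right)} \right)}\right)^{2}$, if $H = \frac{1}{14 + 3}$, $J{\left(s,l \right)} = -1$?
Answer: $\frac{34375}{17} - \frac{450 i \sqrt{34}}{17} \approx 2022.1 - 154.35 i$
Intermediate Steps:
$H = \frac{1}{17} \approx 0.058824$
$P{\left(n \right)} = \sqrt{\frac{1}{17} + n}$ ($P{\left(n \right)} = \sqrt{n + \frac{1}{17}} = \sqrt{\frac{1}{17} + n}$)
$\left(\left(\left(-147 + P{\left(-3 \right)}\right) + 103\right) + p{\left(J{\left(\frac{1}{3 - 2},-2 \right)} \right)}\right)^{2} = \left(\left(\left(-147 + \frac{\sqrt{17 + 289 \left(-3\right)}}{17}\right) + 103\right) - 1\right)^{2} = \left(\left(\left(-147 + \frac{\sqrt{17 - 867}}{17}\right) + 103\right) - 1\right)^{2} = \left(\left(\left(-147 + \frac{\sqrt{-850}}{17}\right) + 103\right) - 1\right)^{2} = \left(\left(\left(-147 + \frac{5 i \sqrt{34}}{17}\right) + 103\right) - 1\right)^{2} = \left(\left(-44 + \frac{5 i \sqrt{34}}{17}\right) - 1\right)^{2} = \left(-45 + \frac{5 i \sqrt{34}}{17}\right)^{2}$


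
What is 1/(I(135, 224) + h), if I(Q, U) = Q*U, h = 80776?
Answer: 1/111016 ≈ 9.0077e-6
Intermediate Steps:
1/(I(135, 224) + h) = 1/(135*224 + 80776) = 1/(30240 + 80776) = 1/111016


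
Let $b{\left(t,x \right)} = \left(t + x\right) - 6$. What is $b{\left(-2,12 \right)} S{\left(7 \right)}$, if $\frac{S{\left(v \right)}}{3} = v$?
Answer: $84$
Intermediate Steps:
$S{\left(v \right)} = 3 v$
$b{\left(t,x \right)} = -6 + t + x$
$b{\left(-2,12 \right)} S{\left(7 \right)} = \left(-6 - 2 + 12\right) 3 \cdot 7 = 4 \cdot 21 = 84$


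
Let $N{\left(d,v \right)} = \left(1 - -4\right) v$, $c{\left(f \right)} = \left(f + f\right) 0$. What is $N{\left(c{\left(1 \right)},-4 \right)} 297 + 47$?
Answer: $-5893$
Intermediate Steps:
$c{\left(f \right)} = 0$ ($c{\left(f \right)} = 2 f 0 = 0$)
$N{\left(d,v \right)} = 5 v$ ($N{\left(d,v \right)} = \left(1 + 4\right) v = 5 v$)
$N{\left(c{\left(1 \right)},-4 \right)} 297 + 47 = 5 \left(-4\right) 297 + 47 = \left(-20\right) 297 + 47 = -5940 + 47 = -5893$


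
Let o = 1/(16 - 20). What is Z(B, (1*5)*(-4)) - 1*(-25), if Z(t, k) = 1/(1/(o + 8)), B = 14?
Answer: 131/4 ≈ 32.750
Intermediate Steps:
o = -¼ (o = 1/(-4) = -¼ ≈ -0.25000)
Z(t, k) = 31/4 (Z(t, k) = 1/(1/(-¼ + 8)) = 1/(1/(31/4)) = 1/(4/31) = 31/4)
Z(B, (1*5)*(-4)) - 1*(-25) = 31/4 - 1*(-25) = 31/4 + 25 = 131/4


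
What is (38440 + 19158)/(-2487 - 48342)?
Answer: -57598/50829 ≈ -1.1332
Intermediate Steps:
(38440 + 19158)/(-2487 - 48342) = 57598/(-50829) = 57598*(-1/50829) = -57598/50829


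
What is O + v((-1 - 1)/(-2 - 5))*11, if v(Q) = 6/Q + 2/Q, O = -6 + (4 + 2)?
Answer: 308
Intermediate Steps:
O = 0 (O = -6 + 6 = 0)
v(Q) = 8/Q
O + v((-1 - 1)/(-2 - 5))*11 = 0 + (8/(((-1 - 1)/(-2 - 5))))*11 = 0 + (8/((-2/(-7))))*11 = 0 + (8/((-2*(-1/7))))*11 = 0 + (8/(2/7))*11 = 0 + (8*(7/2))*11 = 0 + 28*11 = 0 + 308 = 308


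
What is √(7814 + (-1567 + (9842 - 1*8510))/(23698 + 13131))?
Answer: √10598707478359/36829 ≈ 88.397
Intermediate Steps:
√(7814 + (-1567 + (9842 - 1*8510))/(23698 + 13131)) = √(7814 + (-1567 + (9842 - 8510))/36829) = √(7814 + (-1567 + 1332)*(1/36829)) = √(7814 - 235*1/36829) = √(7814 - 235/36829) = √(287781571/36829) = √10598707478359/36829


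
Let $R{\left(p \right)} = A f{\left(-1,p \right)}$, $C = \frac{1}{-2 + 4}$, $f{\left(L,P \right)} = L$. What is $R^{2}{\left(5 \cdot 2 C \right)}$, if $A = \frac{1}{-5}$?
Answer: $\frac{1}{25} \approx 0.04$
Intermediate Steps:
$A = - \frac{1}{5} \approx -0.2$
$C = \frac{1}{2} \approx 0.5$
$R{\left(p \right)} = \frac{1}{5}$ ($R{\left(p \right)} = \left(- \frac{1}{5}\right) \left(-1\right) = \frac{1}{5}$)
$R^{2}{\left(5 \cdot 2 C \right)} = \left(\frac{1}{5}\right)^{2} = \frac{1}{25}$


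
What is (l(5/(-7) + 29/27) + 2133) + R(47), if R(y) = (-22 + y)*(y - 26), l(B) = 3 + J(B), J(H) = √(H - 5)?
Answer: 2661 + I*√18417/63 ≈ 2661.0 + 2.1541*I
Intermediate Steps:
J(H) = √(-5 + H)
l(B) = 3 + √(-5 + B)
R(y) = (-26 + y)*(-22 + y) (R(y) = (-22 + y)*(-26 + y) = (-26 + y)*(-22 + y))
(l(5/(-7) + 29/27) + 2133) + R(47) = ((3 + √(-5 + (5/(-7) + 29/27))) + 2133) + (572 + 47² - 48*47) = ((3 + √(-5 + (5*(-⅐) + 29*(1/27)))) + 2133) + (572 + 2209 - 2256) = ((3 + √(-5 + (-5/7 + 29/27))) + 2133) + 525 = ((3 + √(-5 + 68/189)) + 2133) + 525 = ((3 + √(-877/189)) + 2133) + 525 = ((3 + I*√18417/63) + 2133) + 525 = (2136 + I*√18417/63) + 525 = 2661 + I*√18417/63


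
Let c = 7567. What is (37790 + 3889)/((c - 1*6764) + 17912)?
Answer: 41679/18715 ≈ 2.2270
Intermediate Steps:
(37790 + 3889)/((c - 1*6764) + 17912) = (37790 + 3889)/((7567 - 1*6764) + 17912) = 41679/((7567 - 6764) + 17912) = 41679/(803 + 17912) = 41679/18715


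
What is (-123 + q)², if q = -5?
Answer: 16384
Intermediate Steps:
(-123 + q)² = (-123 - 5)² = (-128)² = 16384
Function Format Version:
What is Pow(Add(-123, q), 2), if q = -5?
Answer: 16384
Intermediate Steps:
Pow(Add(-123, q), 2) = Pow(Add(-123, -5), 2) = Pow(-128, 2) = 16384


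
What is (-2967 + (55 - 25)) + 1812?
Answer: -1125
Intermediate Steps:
(-2967 + (55 - 25)) + 1812 = (-2967 + 30) + 1812 = -2937 + 1812 = -1125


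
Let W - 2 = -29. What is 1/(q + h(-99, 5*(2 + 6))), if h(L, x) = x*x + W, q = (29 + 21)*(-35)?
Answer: -1/177 ≈ -0.0056497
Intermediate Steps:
W = -27 (W = 2 - 29 = -27)
q = -1750 (q = 50*(-35) = -1750)
h(L, x) = -27 + x² (h(L, x) = x*x - 27 = x² - 27 = -27 + x²)
1/(q + h(-99, 5*(2 + 6))) = 1/(-1750 + (-27 + (5*(2 + 6))²)) = 1/(-1750 + (-27 + (5*8)²)) = 1/(-1750 + (-27 + 40²)) = 1/(-1750 + (-27 + 1600)) = 1/(-1750 + 1573) = 1/(-177) = -1/177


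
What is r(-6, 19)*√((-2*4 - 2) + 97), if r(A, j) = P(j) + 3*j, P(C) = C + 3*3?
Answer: 85*√87 ≈ 792.83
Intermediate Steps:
P(C) = 9 + C (P(C) = C + 9 = 9 + C)
r(A, j) = 9 + 4*j (r(A, j) = (9 + j) + 3*j = 9 + 4*j)
r(-6, 19)*√((-2*4 - 2) + 97) = (9 + 4*19)*√((-2*4 - 2) + 97) = (9 + 76)*√((-8 - 2) + 97) = 85*√(-10 + 97) = 85*√87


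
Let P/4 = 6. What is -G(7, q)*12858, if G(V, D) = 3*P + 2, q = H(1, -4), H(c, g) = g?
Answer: -951492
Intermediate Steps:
P = 24 (P = 4*6 = 24)
q = -4
G(V, D) = 74 (G(V, D) = 3*24 + 2 = 72 + 2 = 74)
-G(7, q)*12858 = -74*12858 = -1*951492 = -951492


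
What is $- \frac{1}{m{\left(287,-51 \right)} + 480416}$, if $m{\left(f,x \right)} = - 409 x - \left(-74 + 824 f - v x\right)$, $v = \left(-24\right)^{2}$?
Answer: $- \frac{1}{235485} \approx -4.2466 \cdot 10^{-6}$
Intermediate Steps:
$v = 576$
$m{\left(f,x \right)} = 74 - 824 f + 167 x$ ($m{\left(f,x \right)} = - 409 x - \left(-74 - 576 x + 824 f\right) = - 409 x + \left(74 - 824 f + 576 x\right) = 74 - 824 f + 167 x$)
$- \frac{1}{m{\left(287,-51 \right)} + 480416} = - \frac{1}{\left(74 - 236488 + 167 \left(-51\right)\right) + 480416} = - \frac{1}{\left(74 - 236488 - 8517\right) + 480416} = - \frac{1}{-244931 + 480416} = - \frac{1}{235485}$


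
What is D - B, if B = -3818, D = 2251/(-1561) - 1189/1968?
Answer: 285921787/74928 ≈ 3816.0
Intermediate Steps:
D = -153317/74928 (D = 2251*(-1/1561) - 1189*1/1968 = -2251/1561 - 29/48 = -153317/74928 ≈ -2.0462)
D - B = -153317/74928 - 1*(-3818) = -153317/74928 + 3818 = 285921787/74928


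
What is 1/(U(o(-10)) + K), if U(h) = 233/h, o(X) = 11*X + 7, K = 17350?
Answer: 103/1786817 ≈ 5.7644e-5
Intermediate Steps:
o(X) = 7 + 11*X
1/(U(o(-10)) + K) = 1/(233/(7 + 11*(-10)) + 17350) = 1/(233/(7 - 110) + 17350) = 1/(233/(-103) + 17350) = 1/(233*(-1/103) + 17350) = 1/(-233/103 + 17350) = 1/(1786817/103) = 103/1786817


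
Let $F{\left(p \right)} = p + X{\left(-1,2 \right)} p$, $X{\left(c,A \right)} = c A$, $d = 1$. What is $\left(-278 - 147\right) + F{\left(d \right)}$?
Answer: $-426$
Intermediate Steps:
$X{\left(c,A \right)} = A c$
$F{\left(p \right)} = - p$ ($F{\left(p \right)} = p + 2 \left(-1\right) p = p - 2 p = - p$)
$\left(-278 - 147\right) + F{\left(d \right)} = \left(-278 - 147\right) - 1 = -425 - 1 = -426$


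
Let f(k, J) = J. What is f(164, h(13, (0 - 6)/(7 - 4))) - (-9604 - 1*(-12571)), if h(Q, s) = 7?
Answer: -2960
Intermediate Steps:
f(164, h(13, (0 - 6)/(7 - 4))) - (-9604 - 1*(-12571)) = 7 - (-9604 - 1*(-12571)) = 7 - (-9604 + 12571) = 7 - 1*2967 = 7 - 2967 = -2960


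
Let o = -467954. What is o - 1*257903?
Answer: -725857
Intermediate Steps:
o - 1*257903 = -467954 - 1*257903 = -467954 - 257903 = -725857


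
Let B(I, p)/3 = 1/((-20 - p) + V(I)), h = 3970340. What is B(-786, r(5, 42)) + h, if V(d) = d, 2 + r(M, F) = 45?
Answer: 1123606219/283 ≈ 3.9703e+6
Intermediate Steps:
r(M, F) = 43 (r(M, F) = -2 + 45 = 43)
B(I, p) = 3/(-20 + I - p) (B(I, p) = 3/((-20 - p) + I) = 3/(-20 + I - p))
B(-786, r(5, 42)) + h = -3/(20 + 43 - 1*(-786)) + 3970340 = -3/(20 + 43 + 786) + 3970340 = -3/849 + 3970340 = -3*1/849 + 3970340 = -1/283 + 3970340 = 1123606219/283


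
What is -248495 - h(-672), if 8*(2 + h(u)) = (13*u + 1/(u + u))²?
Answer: -141446320017409/14450688 ≈ -9.7882e+6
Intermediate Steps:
h(u) = -2 + (1/(2*u) + 13*u)²/8 (h(u) = -2 + (13*u + 1/(u + u))²/8 = -2 + (13*u + 1/(2*u))²/8 = -2 + (1/(2*u) + 13*u)²/8)
-248495 - h(-672) = -248495 - (1 - 12*(-672)² + 676*(-672)⁴)/(32*(-672)²) = -248495 - (1 - 12*451584 + 676*203928109056)/(32*451584) = -248495 - (1 - 5419008 + 137855401721856)/(32*451584) = -248495 - 137855396302849/(32*451584) = -248495 - 1*137855396302849/14450688 = -248495 - 137855396302849/14450688 = -141446320017409/14450688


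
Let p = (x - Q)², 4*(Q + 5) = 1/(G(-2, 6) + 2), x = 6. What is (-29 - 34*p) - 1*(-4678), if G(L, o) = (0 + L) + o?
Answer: 163039/288 ≈ 566.11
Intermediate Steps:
G(L, o) = L + o
Q = -119/24 (Q = -5 + 1/(4*((-2 + 6) + 2)) = -5 + 1/(4*(4 + 2)) = -5 + (¼)/6 = -5 + (¼)*(⅙) = -5 + 1/24 = -119/24 ≈ -4.9583)
p = 69169/576 (p = (6 - 1*(-119/24))² = (6 + 119/24)² = (263/24)² = 69169/576 ≈ 120.09)
(-29 - 34*p) - 1*(-4678) = (-29 - 34*69169/576) - 1*(-4678) = (-29 - 1175873/288) + 4678 = -1184225/288 + 4678 = 163039/288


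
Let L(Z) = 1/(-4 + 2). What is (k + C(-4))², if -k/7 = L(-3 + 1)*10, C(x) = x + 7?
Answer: 1444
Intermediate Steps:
C(x) = 7 + x
L(Z) = -½ (L(Z) = 1/(-2) = -½)
k = 35 (k = -(-7)*10/2 = -7*(-5) = 35)
(k + C(-4))² = (35 + (7 - 4))² = (35 + 3)² = 38² = 1444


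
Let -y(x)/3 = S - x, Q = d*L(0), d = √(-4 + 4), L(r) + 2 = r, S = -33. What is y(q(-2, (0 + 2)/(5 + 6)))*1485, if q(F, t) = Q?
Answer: 147015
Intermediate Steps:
L(r) = -2 + r
d = 0 (d = √0 = 0)
Q = 0 (Q = 0*(-2 + 0) = 0*(-2) = 0)
q(F, t) = 0
y(x) = 99 + 3*x (y(x) = -3*(-33 - x) = 99 + 3*x)
y(q(-2, (0 + 2)/(5 + 6)))*1485 = (99 + 3*0)*1485 = (99 + 0)*1485 = 99*1485 = 147015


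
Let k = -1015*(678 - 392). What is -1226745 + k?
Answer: -1517035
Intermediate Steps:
k = -290290 (k = -1015*286 = -290290)
-1226745 + k = -1226745 - 290290 = -1517035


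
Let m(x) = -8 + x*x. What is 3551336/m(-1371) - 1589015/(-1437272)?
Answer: 8091000826887/2701543881176 ≈ 2.9950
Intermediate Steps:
m(x) = -8 + x**2
3551336/m(-1371) - 1589015/(-1437272) = 3551336/(-8 + (-1371)**2) - 1589015/(-1437272) = 3551336/(-8 + 1879641) - 1589015*(-1/1437272) = 3551336/1879633 + 1589015/1437272 = 8091000826887/2701543881176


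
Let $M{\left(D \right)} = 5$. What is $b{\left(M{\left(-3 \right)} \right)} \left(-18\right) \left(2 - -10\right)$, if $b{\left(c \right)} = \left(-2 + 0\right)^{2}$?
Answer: $-864$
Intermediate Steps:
$b{\left(c \right)} = 4$ ($b{\left(c \right)} = \left(-2\right)^{2} = 4$)
$b{\left(M{\left(-3 \right)} \right)} \left(-18\right) \left(2 - -10\right) = 4 \left(-18\right) \left(2 - -10\right) = - 72 \left(2 + 10\right) = \left(-72\right) 12 = -864$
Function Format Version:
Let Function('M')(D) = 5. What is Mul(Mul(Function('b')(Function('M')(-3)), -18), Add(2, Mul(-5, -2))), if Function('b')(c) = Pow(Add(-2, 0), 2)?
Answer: -864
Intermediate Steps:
Function('b')(c) = 4 (Function('b')(c) = Pow(-2, 2) = 4)
Mul(Mul(Function('b')(Function('M')(-3)), -18), Add(2, Mul(-5, -2))) = Mul(Mul(4, -18), Add(2, Mul(-5, -2))) = Mul(-72, Add(2, 10)) = Mul(-72, 12) = -864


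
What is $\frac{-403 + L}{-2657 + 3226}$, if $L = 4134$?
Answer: $\frac{3731}{569} \approx 6.5571$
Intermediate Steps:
$\frac{-403 + L}{-2657 + 3226} = \frac{-403 + 4134}{-2657 + 3226} = \frac{3731}{569}$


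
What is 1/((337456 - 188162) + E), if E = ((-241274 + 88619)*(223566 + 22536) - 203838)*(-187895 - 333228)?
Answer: 1/19578020297028998 ≈ 5.1078e-17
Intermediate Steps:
E = 19578020296879704 (E = (-152655*246102 - 203838)*(-521123) = (-37568700810 - 203838)*(-521123) = -37568904648*(-521123) = 19578020296879704)
1/((337456 - 188162) + E) = 1/((337456 - 188162) + 19578020296879704) = 1/(149294 + 19578020296879704) = 1/19578020297028998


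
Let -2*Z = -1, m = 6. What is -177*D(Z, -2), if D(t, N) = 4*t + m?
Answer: -1416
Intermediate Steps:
Z = ½ (Z = -½*(-1) = ½ ≈ 0.50000)
D(t, N) = 6 + 4*t (D(t, N) = 4*t + 6 = 6 + 4*t)
-177*D(Z, -2) = -177*(6 + 4*(½)) = -177*(6 + 2) = -177*8 = -1416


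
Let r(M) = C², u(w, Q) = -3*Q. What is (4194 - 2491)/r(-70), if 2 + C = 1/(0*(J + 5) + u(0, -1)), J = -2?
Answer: 15327/25 ≈ 613.08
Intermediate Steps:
C = -5/3 (C = -2 + 1/(0*(-2 + 5) - 3*(-1)) = -2 + 1/(0*3 + 3) = -2 + 1/(0 + 3) = -2 + 1/3 = -2 + ⅓ = -5/3 ≈ -1.6667)
r(M) = 25/9 (r(M) = (-5/3)² = 25/9)
(4194 - 2491)/r(-70) = (4194 - 2491)/(25/9) = 1703*(9/25) = 15327/25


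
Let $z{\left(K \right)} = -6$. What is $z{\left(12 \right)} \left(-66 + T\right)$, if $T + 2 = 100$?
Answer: $-192$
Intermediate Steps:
$T = 98$ ($T = -2 + 100 = 98$)
$z{\left(12 \right)} \left(-66 + T\right) = - 6 \left(-66 + 98\right) = \left(-6\right) 32 = -192$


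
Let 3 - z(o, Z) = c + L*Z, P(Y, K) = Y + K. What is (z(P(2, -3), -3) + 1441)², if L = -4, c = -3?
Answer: 2059225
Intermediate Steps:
P(Y, K) = K + Y
z(o, Z) = 6 + 4*Z (z(o, Z) = 3 - (-3 - 4*Z) = 3 + (3 + 4*Z) = 6 + 4*Z)
(z(P(2, -3), -3) + 1441)² = ((6 + 4*(-3)) + 1441)² = ((6 - 12) + 1441)² = (-6 + 1441)² = 1435² = 2059225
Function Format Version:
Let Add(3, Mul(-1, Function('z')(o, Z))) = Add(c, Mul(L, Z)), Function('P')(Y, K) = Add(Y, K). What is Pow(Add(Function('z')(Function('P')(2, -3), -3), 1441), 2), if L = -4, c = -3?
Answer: 2059225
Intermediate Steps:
Function('P')(Y, K) = Add(K, Y)
Function('z')(o, Z) = Add(6, Mul(4, Z)) (Function('z')(o, Z) = Add(3, Mul(-1, Add(-3, Mul(-4, Z)))) = Add(3, Add(3, Mul(4, Z))) = Add(6, Mul(4, Z)))
Pow(Add(Function('z')(Function('P')(2, -3), -3), 1441), 2) = Pow(Add(Add(6, Mul(4, -3)), 1441), 2) = Pow(Add(Add(6, -12), 1441), 2) = Pow(Add(-6, 1441), 2) = Pow(1435, 2) = 2059225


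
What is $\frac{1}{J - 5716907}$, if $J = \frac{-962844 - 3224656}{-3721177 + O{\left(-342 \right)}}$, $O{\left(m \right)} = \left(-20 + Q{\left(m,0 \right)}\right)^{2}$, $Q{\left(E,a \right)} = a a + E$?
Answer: $- \frac{3590133}{20524452291131} \approx -1.7492 \cdot 10^{-7}$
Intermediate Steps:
$Q{\left(E,a \right)} = E + a^{2}$ ($Q{\left(E,a \right)} = a^{2} + E = E + a^{2}$)
$O{\left(m \right)} = \left(-20 + m\right)^{2}$ ($O{\left(m \right)} = \left(-20 + \left(m + 0^{2}\right)\right)^{2} = \left(-20 + \left(m + 0\right)\right)^{2} = \left(-20 + m\right)^{2}$)
$J = \frac{4187500}{3590133}$ ($J = \frac{-962844 - 3224656}{-3721177 + \left(-20 - 342\right)^{2}} = - \frac{4187500}{-3721177 + \left(-362\right)^{2}} = - \frac{4187500}{-3721177 + 131044} = - \frac{4187500}{-3590133} = \left(-4187500\right) \left(- \frac{1}{3590133}\right) = \frac{4187500}{3590133} \approx 1.1664$)
$\frac{1}{J - 5716907} = \frac{1}{\frac{4187500}{3590133} - 5716907} = \frac{1}{- \frac{20524452291131}{3590133}} = - \frac{3590133}{20524452291131}$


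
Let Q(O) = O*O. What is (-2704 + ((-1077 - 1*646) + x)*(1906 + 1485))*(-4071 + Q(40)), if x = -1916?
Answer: 30498448463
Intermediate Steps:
Q(O) = O²
(-2704 + ((-1077 - 1*646) + x)*(1906 + 1485))*(-4071 + Q(40)) = (-2704 + ((-1077 - 1*646) - 1916)*(1906 + 1485))*(-4071 + 40²) = (-2704 + ((-1077 - 646) - 1916)*3391)*(-4071 + 1600) = (-2704 + (-1723 - 1916)*3391)*(-2471) = (-2704 - 3639*3391)*(-2471) = (-2704 - 12339849)*(-2471) = -12342553*(-2471) = 30498448463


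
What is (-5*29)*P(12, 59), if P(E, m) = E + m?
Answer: -10295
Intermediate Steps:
(-5*29)*P(12, 59) = (-5*29)*(12 + 59) = -145*71 = -10295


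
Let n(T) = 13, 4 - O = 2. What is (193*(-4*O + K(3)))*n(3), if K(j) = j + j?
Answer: -5018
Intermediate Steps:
O = 2 (O = 4 - 1*2 = 4 - 2 = 2)
K(j) = 2*j
(193*(-4*O + K(3)))*n(3) = (193*(-4*2 + 2*3))*13 = (193*(-8 + 6))*13 = (193*(-2))*13 = -386*13 = -5018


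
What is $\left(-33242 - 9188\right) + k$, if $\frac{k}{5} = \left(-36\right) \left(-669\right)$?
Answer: $77990$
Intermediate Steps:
$k = 120420$ ($k = 5 \left(\left(-36\right) \left(-669\right)\right) = 5 \cdot 24084 = 120420$)
$\left(-33242 - 9188\right) + k = \left(-33242 - 9188\right) + 120420 = -42430 + 120420 = 77990$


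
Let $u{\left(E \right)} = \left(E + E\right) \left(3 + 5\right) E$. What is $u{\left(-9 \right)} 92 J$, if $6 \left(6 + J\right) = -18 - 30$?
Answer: $-1669248$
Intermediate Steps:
$J = -14$ ($J = -6 + \frac{-18 - 30}{6} = -6 + \frac{1}{6} \left(-48\right) = -6 - 8 = -14$)
$u{\left(E \right)} = 16 E^{2}$ ($u{\left(E \right)} = 2 E 8 E = 16 E E = 16 E^{2}$)
$u{\left(-9 \right)} 92 J = 16 \left(-9\right)^{2} \cdot 92 \left(-14\right) = 16 \cdot 81 \cdot 92 \left(-14\right) = 1296 \cdot 92 \left(-14\right) = 119232 \left(-14\right) = -1669248$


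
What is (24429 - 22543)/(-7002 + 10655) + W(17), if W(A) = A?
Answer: 63987/3653 ≈ 17.516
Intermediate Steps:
(24429 - 22543)/(-7002 + 10655) + W(17) = (24429 - 22543)/(-7002 + 10655) + 17 = 1886/3653 + 17 = 63987/3653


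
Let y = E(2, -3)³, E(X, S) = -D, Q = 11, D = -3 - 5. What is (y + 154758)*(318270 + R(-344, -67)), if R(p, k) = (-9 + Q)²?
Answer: 49418403980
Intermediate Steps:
D = -8
E(X, S) = 8 (E(X, S) = -1*(-8) = 8)
R(p, k) = 4 (R(p, k) = (-9 + 11)² = 2² = 4)
y = 512 (y = 8³ = 512)
(y + 154758)*(318270 + R(-344, -67)) = (512 + 154758)*(318270 + 4) = 155270*318274 = 49418403980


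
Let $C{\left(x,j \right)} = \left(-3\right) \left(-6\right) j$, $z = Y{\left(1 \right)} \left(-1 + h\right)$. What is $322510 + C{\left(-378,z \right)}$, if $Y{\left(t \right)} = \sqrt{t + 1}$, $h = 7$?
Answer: $322510 + 108 \sqrt{2} \approx 3.2266 \cdot 10^{5}$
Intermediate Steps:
$Y{\left(t \right)} = \sqrt{1 + t}$
$z = 6 \sqrt{2}$ ($z = \sqrt{1 + 1} \left(-1 + 7\right) = \sqrt{2} \cdot 6 = 6 \sqrt{2} \approx 8.4853$)
$C{\left(x,j \right)} = 18 j$
$322510 + C{\left(-378,z \right)} = 322510 + 18 \cdot 6 \sqrt{2} = 322510 + 108 \sqrt{2}$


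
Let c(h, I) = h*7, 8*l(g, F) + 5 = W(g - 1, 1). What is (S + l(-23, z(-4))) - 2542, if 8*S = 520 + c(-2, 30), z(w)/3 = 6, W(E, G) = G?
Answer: -9917/4 ≈ -2479.3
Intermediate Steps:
z(w) = 18 (z(w) = 3*6 = 18)
l(g, F) = -1/2 (l(g, F) = -5/8 + (1/8)*1 = -5/8 + 1/8 = -1/2)
c(h, I) = 7*h
S = 253/4 (S = (520 + 7*(-2))/8 = (520 - 14)/8 = (1/8)*506 = 253/4 ≈ 63.250)
(S + l(-23, z(-4))) - 2542 = (253/4 - 1/2) - 2542 = 251/4 - 2542 = -9917/4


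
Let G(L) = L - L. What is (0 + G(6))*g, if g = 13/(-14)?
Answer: 0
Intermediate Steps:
G(L) = 0
g = -13/14 (g = 13*(-1/14) = -13/14 ≈ -0.92857)
(0 + G(6))*g = (0 + 0)*(-13/14) = 0*(-13/14) = 0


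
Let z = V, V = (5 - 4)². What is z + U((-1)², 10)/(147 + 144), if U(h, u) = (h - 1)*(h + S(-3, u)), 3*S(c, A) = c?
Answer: 1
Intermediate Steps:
S(c, A) = c/3
U(h, u) = (-1 + h)² (U(h, u) = (h - 1)*(h + (⅓)*(-3)) = (-1 + h)*(h - 1) = (-1 + h)*(-1 + h) = (-1 + h)²)
V = 1 (V = 1² = 1)
z = 1
z + U((-1)², 10)/(147 + 144) = 1 + (1 + ((-1)²)² - 2*(-1)²)/(147 + 144) = 1 + (1 + 1² - 2*1)/291 = 1 + (1 + 1 - 2)/291 = 1 + (1/291)*0 = 1 + 0 = 1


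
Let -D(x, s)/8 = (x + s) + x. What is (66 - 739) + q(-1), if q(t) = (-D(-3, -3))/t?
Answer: -601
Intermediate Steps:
D(x, s) = -16*x - 8*s (D(x, s) = -8*((x + s) + x) = -8*((s + x) + x) = -8*(s + 2*x) = -16*x - 8*s)
q(t) = -72/t (q(t) = (-(-16*(-3) - 8*(-3)))/t = (-(48 + 24))/t = (-1*72)/t = -72/t)
(66 - 739) + q(-1) = (66 - 739) - 72/(-1) = -673 - 72*(-1) = -673 + 72 = -601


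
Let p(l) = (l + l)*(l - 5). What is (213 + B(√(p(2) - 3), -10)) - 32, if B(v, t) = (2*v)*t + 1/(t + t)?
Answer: 3619/20 - 20*I*√15 ≈ 180.95 - 77.46*I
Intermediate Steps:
p(l) = 2*l*(-5 + l) (p(l) = (2*l)*(-5 + l) = 2*l*(-5 + l))
B(v, t) = 1/(2*t) + 2*t*v (B(v, t) = 2*t*v + 1/(2*t) = 1/(2*t) + 2*t*v)
(213 + B(√(p(2) - 3), -10)) - 32 = (213 + ((½)/(-10) + 2*(-10)*√(2*2*(-5 + 2) - 3))) - 32 = (213 + ((½)*(-⅒) + 2*(-10)*√(2*2*(-3) - 3))) - 32 = (213 + (-1/20 + 2*(-10)*√(-12 - 3))) - 32 = (213 + (-1/20 + 2*(-10)*√(-15))) - 32 = (213 + (-1/20 + 2*(-10)*(I*√15))) - 32 = (213 + (-1/20 - 20*I*√15)) - 32 = (4259/20 - 20*I*√15) - 32 = 3619/20 - 20*I*√15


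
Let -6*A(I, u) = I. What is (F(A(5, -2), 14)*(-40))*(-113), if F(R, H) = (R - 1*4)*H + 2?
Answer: -890440/3 ≈ -2.9681e+5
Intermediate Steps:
A(I, u) = -I/6
F(R, H) = 2 + H*(-4 + R) (F(R, H) = (R - 4)*H + 2 = (-4 + R)*H + 2 = H*(-4 + R) + 2 = 2 + H*(-4 + R))
(F(A(5, -2), 14)*(-40))*(-113) = ((2 - 4*14 + 14*(-⅙*5))*(-40))*(-113) = ((2 - 56 + 14*(-⅚))*(-40))*(-113) = ((2 - 56 - 35/3)*(-40))*(-113) = -197/3*(-40)*(-113) = (7880/3)*(-113) = -890440/3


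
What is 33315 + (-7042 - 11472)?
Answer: 14801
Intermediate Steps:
33315 + (-7042 - 11472) = 33315 - 18514 = 14801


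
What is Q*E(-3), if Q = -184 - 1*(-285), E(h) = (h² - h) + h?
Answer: 909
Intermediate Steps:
E(h) = h²
Q = 101 (Q = -184 + 285 = 101)
Q*E(-3) = 101*(-3)² = 101*9 = 909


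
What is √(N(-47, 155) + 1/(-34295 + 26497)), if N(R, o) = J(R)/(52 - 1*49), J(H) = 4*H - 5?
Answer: I*√35208367698/23394 ≈ 8.0208*I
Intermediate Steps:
J(H) = -5 + 4*H
N(R, o) = -5/3 + 4*R/3 (N(R, o) = (-5 + 4*R)/(52 - 1*49) = (-5 + 4*R)/(52 - 49) = (-5 + 4*R)/3 = (-5 + 4*R)*(⅓) = -5/3 + 4*R/3)
√(N(-47, 155) + 1/(-34295 + 26497)) = √((-5/3 + (4/3)*(-47)) + 1/(-34295 + 26497)) = √((-5/3 - 188/3) + 1/(-7798)) = √(-193/3 - 1/7798) = √(-1505017/23394) = I*√35208367698/23394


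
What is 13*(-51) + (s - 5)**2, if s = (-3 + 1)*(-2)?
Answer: -662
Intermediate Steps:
s = 4 (s = -2*(-2) = 4)
13*(-51) + (s - 5)**2 = 13*(-51) + (4 - 5)**2 = -663 + (-1)**2 = -663 + 1 = -662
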